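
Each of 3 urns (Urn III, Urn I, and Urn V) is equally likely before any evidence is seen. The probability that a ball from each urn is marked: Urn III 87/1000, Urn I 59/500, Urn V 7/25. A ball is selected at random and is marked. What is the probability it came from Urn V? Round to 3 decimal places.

With a uniform prior (1/3 each), posterior ∝ likelihood:
  Urn III: 0.087
  Urn I: 0.118
  Urn V: 0.28
Sum = 0.485.
P(Urn V | evidence) = 0.28 / 0.485 ≈ 0.577.

0.577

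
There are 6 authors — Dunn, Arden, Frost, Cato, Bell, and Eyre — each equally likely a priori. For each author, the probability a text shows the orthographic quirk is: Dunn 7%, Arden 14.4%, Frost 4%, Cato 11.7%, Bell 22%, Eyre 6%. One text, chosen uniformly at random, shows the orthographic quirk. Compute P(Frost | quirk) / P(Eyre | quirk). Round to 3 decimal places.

0.667

Since the prior is uniform, the posterior is proportional to the likelihood:
  Dunn: 0.07
  Arden: 0.144
  Frost: 0.04
  Cato: 0.117
  Bell: 0.22
  Eyre: 0.06
Sum = 0.651.
The ratio is 0.04 / 0.06 (the normalizer cancels) = 0.667.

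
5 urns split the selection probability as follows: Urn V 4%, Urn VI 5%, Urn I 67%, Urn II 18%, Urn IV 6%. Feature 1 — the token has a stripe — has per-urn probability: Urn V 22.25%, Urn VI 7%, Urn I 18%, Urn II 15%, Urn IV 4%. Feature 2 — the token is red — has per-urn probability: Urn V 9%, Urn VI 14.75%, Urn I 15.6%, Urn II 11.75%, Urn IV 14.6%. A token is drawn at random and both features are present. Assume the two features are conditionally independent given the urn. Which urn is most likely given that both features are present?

Compute prior × likelihood for every hypothesis:
  Urn V: 0.04 × 0.2225 × 0.09 = 0.000801
  Urn VI: 0.05 × 0.07 × 0.1475 = 0.00051625
  Urn I: 0.67 × 0.18 × 0.156 = 0.0188136
  Urn II: 0.18 × 0.15 × 0.1175 = 0.0031725
  Urn IV: 0.06 × 0.04 × 0.146 = 0.0003504
Sum = 0.02365375.
Largest term belongs to Urn I, so Urn I is most probable.

Urn I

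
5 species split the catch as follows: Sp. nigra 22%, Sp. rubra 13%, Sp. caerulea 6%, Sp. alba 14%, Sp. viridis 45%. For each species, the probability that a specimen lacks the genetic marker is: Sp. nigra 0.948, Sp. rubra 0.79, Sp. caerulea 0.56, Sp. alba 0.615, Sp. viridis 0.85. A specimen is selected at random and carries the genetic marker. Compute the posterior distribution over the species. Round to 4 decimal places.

Sp. nigra 0.0613, Sp. rubra 0.1463, Sp. caerulea 0.1415, Sp. alba 0.2889, Sp. viridis 0.3619

Taking complements, P(marker | each) = Sp. nigra 0.052, Sp. rubra 0.21, Sp. caerulea 0.44, Sp. alba 0.385, Sp. viridis 0.15.
Prior × likelihood for each hypothesis:
  Sp. nigra: 0.22 × 0.052 = 0.01144
  Sp. rubra: 0.13 × 0.21 = 0.0273
  Sp. caerulea: 0.06 × 0.44 = 0.0264
  Sp. alba: 0.14 × 0.385 = 0.0539
  Sp. viridis: 0.45 × 0.15 = 0.0675
Total = 0.18654.
P(Sp. nigra | marker) = 0.01144/0.18654 ≈ 0.0613
P(Sp. rubra | marker) = 0.0273/0.18654 ≈ 0.1463
P(Sp. caerulea | marker) = 0.0264/0.18654 ≈ 0.1415
P(Sp. alba | marker) = 0.0539/0.18654 ≈ 0.2889
P(Sp. viridis | marker) = 0.0675/0.18654 ≈ 0.3619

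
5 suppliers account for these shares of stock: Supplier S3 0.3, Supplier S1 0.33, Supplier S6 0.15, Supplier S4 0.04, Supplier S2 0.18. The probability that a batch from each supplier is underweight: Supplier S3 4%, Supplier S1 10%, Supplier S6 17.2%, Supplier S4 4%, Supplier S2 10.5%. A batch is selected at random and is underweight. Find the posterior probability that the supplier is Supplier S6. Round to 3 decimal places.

Unnormalized posteriors (prior × likelihood):
  Supplier S3: 0.3 × 0.04 = 0.012
  Supplier S1: 0.33 × 0.1 = 0.033
  Supplier S6: 0.15 × 0.172 = 0.0258
  Supplier S4: 0.04 × 0.04 = 0.0016
  Supplier S2: 0.18 × 0.105 = 0.0189
Total = 0.0913.
P(Supplier S6 | evidence) = 0.0258 / 0.0913 ≈ 0.283.

0.283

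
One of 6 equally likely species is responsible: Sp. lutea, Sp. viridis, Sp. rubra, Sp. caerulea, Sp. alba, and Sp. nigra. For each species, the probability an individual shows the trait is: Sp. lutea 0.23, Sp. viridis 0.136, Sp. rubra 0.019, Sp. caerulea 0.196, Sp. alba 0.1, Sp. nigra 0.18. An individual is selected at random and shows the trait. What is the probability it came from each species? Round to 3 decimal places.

Sp. lutea 0.267, Sp. viridis 0.158, Sp. rubra 0.022, Sp. caerulea 0.228, Sp. alba 0.116, Sp. nigra 0.209

With a uniform prior (1/6 each), posterior ∝ likelihood:
  Sp. lutea: 0.23
  Sp. viridis: 0.136
  Sp. rubra: 0.019
  Sp. caerulea: 0.196
  Sp. alba: 0.1
  Sp. nigra: 0.18
Sum = 0.861.
P(Sp. lutea | trait) = 0.23/0.861 ≈ 0.267
P(Sp. viridis | trait) = 0.136/0.861 ≈ 0.158
P(Sp. rubra | trait) = 0.019/0.861 ≈ 0.022
P(Sp. caerulea | trait) = 0.196/0.861 ≈ 0.228
P(Sp. alba | trait) = 0.1/0.861 ≈ 0.116
P(Sp. nigra | trait) = 0.18/0.861 ≈ 0.209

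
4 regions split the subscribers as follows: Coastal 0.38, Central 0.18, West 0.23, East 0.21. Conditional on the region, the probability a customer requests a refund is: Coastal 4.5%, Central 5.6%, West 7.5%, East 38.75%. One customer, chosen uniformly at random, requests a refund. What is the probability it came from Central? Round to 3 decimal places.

0.080

By Bayes' rule, posterior ∝ prior × likelihood:
  Coastal: 0.38 × 0.045 = 0.0171
  Central: 0.18 × 0.056 = 0.01008
  West: 0.23 × 0.075 = 0.01725
  East: 0.21 × 0.3875 = 0.081375
Total = 0.125805.
P(Central | evidence) = 0.01008 / 0.125805 ≈ 0.080.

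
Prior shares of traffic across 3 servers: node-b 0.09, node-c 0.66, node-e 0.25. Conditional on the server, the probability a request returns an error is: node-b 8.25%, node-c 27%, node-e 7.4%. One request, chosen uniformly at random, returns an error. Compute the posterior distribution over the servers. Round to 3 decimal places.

node-b 0.036, node-c 0.873, node-e 0.091

Unnormalized posteriors (prior × likelihood):
  node-b: 0.09 × 0.0825 = 0.007425
  node-c: 0.66 × 0.27 = 0.1782
  node-e: 0.25 × 0.074 = 0.0185
Sum = 0.204125.
P(node-b | error) = 0.007425/0.204125 ≈ 0.036
P(node-c | error) = 0.1782/0.204125 ≈ 0.873
P(node-e | error) = 0.0185/0.204125 ≈ 0.091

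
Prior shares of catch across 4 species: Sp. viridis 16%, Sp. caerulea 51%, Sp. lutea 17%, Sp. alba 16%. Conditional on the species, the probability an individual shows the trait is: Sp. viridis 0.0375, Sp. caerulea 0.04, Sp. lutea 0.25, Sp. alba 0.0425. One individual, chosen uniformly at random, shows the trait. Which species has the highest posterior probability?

Sp. lutea

Prior × likelihood for each hypothesis:
  Sp. viridis: 0.16 × 0.0375 = 0.006
  Sp. caerulea: 0.51 × 0.04 = 0.0204
  Sp. lutea: 0.17 × 0.25 = 0.0425
  Sp. alba: 0.16 × 0.0425 = 0.0068
Normalizing constant = 0.0757.
Largest term belongs to Sp. lutea, so Sp. lutea is most probable.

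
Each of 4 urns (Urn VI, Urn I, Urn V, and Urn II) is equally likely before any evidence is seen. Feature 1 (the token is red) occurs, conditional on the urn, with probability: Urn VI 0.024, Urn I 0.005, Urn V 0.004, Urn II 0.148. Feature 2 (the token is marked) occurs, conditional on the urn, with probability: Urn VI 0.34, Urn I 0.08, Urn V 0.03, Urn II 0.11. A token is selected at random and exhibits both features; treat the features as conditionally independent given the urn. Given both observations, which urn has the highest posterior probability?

Since the prior is uniform, the posterior is proportional to the likelihood:
  Urn VI: 0.024 × 0.34 = 0.00816
  Urn I: 0.005 × 0.08 = 0.0004
  Urn V: 0.004 × 0.03 = 0.00012
  Urn II: 0.148 × 0.11 = 0.01628
Sum = 0.02496.
Largest term belongs to Urn II, so Urn II is most probable.

Urn II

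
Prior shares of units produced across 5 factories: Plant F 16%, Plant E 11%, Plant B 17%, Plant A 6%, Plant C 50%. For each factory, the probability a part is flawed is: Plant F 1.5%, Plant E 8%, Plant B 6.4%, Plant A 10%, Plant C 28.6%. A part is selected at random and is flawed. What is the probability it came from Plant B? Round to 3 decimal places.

0.064

By Bayes' rule, posterior ∝ prior × likelihood:
  Plant F: 0.16 × 0.015 = 0.0024
  Plant E: 0.11 × 0.08 = 0.0088
  Plant B: 0.17 × 0.064 = 0.01088
  Plant A: 0.06 × 0.1 = 0.006
  Plant C: 0.5 × 0.286 = 0.143
Sum = 0.17108.
P(Plant B | evidence) = 0.01088 / 0.17108 ≈ 0.064.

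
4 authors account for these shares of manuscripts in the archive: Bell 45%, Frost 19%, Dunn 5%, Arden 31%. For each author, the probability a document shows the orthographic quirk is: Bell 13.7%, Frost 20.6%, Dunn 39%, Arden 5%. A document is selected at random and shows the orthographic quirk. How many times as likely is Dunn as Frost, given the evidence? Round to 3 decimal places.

Prior × likelihood for each hypothesis:
  Bell: 0.45 × 0.137 = 0.06165
  Frost: 0.19 × 0.206 = 0.03914
  Dunn: 0.05 × 0.39 = 0.0195
  Arden: 0.31 × 0.05 = 0.0155
Sum = 0.13579.
The ratio is 0.0195 / 0.03914 (the normalizer cancels) = 0.498.

0.498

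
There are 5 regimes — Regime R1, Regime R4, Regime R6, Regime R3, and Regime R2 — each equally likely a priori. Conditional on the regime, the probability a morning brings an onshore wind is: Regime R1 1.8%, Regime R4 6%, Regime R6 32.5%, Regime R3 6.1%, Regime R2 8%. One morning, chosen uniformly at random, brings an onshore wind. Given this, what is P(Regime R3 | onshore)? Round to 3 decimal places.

0.112

Since the prior is uniform, the posterior is proportional to the likelihood:
  Regime R1: 0.018
  Regime R4: 0.06
  Regime R6: 0.325
  Regime R3: 0.061
  Regime R2: 0.08
Total = 0.544.
P(Regime R3 | evidence) = 0.061 / 0.544 ≈ 0.112.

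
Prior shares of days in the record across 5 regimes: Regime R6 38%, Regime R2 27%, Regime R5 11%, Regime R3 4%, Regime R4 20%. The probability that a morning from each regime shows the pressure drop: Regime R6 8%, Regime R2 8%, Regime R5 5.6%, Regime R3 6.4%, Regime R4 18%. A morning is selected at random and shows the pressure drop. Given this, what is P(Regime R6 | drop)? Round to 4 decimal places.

Prior × likelihood for each hypothesis:
  Regime R6: 0.38 × 0.08 = 0.0304
  Regime R2: 0.27 × 0.08 = 0.0216
  Regime R5: 0.11 × 0.056 = 0.00616
  Regime R3: 0.04 × 0.064 = 0.00256
  Regime R4: 0.2 × 0.18 = 0.036
Sum = 0.09672.
P(Regime R6 | evidence) = 0.0304 / 0.09672 ≈ 0.3143.

0.3143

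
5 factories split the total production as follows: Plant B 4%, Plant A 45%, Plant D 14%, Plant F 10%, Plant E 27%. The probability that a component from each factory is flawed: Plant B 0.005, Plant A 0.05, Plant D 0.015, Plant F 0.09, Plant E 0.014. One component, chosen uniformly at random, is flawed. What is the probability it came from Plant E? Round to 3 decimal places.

By Bayes' rule, posterior ∝ prior × likelihood:
  Plant B: 0.04 × 0.005 = 0.0002
  Plant A: 0.45 × 0.05 = 0.0225
  Plant D: 0.14 × 0.015 = 0.0021
  Plant F: 0.1 × 0.09 = 0.009
  Plant E: 0.27 × 0.014 = 0.00378
Normalizing constant = 0.03758.
P(Plant E | evidence) = 0.00378 / 0.03758 ≈ 0.101.

0.101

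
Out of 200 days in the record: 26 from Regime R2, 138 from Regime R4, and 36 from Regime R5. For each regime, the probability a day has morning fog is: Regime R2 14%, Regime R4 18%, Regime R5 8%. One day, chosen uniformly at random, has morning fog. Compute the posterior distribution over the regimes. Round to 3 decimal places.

Compute prior × likelihood for every hypothesis:
  Regime R2: 0.13 × 0.14 = 0.0182
  Regime R4: 0.69 × 0.18 = 0.1242
  Regime R5: 0.18 × 0.08 = 0.0144
Sum = 0.1568.
P(Regime R2 | fog) = 0.0182/0.1568 ≈ 0.116
P(Regime R4 | fog) = 0.1242/0.1568 ≈ 0.792
P(Regime R5 | fog) = 0.0144/0.1568 ≈ 0.092

Regime R2 0.116, Regime R4 0.792, Regime R5 0.092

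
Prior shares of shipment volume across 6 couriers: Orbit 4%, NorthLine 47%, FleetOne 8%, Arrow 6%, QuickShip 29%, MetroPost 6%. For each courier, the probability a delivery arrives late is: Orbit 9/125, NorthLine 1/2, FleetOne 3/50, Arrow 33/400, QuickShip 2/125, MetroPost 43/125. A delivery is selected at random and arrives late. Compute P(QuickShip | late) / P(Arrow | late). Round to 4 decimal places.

By Bayes' rule, posterior ∝ prior × likelihood:
  Orbit: 0.04 × 0.072 = 0.00288
  NorthLine: 0.47 × 0.5 = 0.235
  FleetOne: 0.08 × 0.06 = 0.0048
  Arrow: 0.06 × 0.0825 = 0.00495
  QuickShip: 0.29 × 0.016 = 0.00464
  MetroPost: 0.06 × 0.344 = 0.02064
Total = 0.27291.
The ratio is 0.00464 / 0.00495 (the normalizer cancels) = 0.9374.

0.9374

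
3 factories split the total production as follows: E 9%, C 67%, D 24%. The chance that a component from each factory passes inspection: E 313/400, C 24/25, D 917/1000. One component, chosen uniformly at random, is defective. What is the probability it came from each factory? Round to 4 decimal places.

Taking complements, P(defective | each) = E 0.2175, C 0.04, D 0.083.
Prior × likelihood for each hypothesis:
  E: 0.09 × 0.2175 = 0.019575
  C: 0.67 × 0.04 = 0.0268
  D: 0.24 × 0.083 = 0.01992
Total = 0.066295.
P(E | defective) = 0.019575/0.066295 ≈ 0.2953
P(C | defective) = 0.0268/0.066295 ≈ 0.4043
P(D | defective) = 0.01992/0.066295 ≈ 0.3005

E 0.2953, C 0.4043, D 0.3005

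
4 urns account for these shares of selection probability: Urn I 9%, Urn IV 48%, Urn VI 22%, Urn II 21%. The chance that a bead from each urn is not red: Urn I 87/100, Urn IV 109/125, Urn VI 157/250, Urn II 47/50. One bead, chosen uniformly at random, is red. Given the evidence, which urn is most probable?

Taking complements, P(red | each) = Urn I 0.13, Urn IV 0.128, Urn VI 0.372, Urn II 0.06.
Unnormalized posteriors (prior × likelihood):
  Urn I: 0.09 × 0.13 = 0.0117
  Urn IV: 0.48 × 0.128 = 0.06144
  Urn VI: 0.22 × 0.372 = 0.08184
  Urn II: 0.21 × 0.06 = 0.0126
Sum = 0.16758.
Largest term belongs to Urn VI, so Urn VI is most probable.

Urn VI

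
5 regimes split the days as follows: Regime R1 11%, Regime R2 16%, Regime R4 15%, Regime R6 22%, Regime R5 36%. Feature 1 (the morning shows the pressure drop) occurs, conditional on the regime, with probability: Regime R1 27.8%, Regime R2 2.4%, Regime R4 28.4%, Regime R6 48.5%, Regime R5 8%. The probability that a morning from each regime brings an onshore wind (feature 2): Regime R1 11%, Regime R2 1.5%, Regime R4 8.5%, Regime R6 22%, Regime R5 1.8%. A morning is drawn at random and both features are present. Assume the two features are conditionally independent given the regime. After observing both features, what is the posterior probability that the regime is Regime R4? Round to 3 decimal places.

Prior × likelihood for each hypothesis:
  Regime R1: 0.11 × 0.278 × 0.11 = 0.0033638
  Regime R2: 0.16 × 0.024 × 0.015 = 0.0000576
  Regime R4: 0.15 × 0.284 × 0.085 = 0.003621
  Regime R6: 0.22 × 0.485 × 0.22 = 0.023474
  Regime R5: 0.36 × 0.08 × 0.018 = 0.0005184
Normalizing constant = 0.0310348.
P(Regime R4 | evidence) = 0.003621 / 0.0310348 ≈ 0.117.

0.117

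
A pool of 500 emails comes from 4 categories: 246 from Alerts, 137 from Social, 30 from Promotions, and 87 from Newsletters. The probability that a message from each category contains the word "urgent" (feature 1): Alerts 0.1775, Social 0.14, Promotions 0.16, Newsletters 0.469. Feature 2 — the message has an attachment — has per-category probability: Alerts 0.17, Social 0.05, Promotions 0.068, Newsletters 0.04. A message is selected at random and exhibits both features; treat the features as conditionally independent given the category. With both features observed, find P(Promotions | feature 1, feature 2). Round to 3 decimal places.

Prior × likelihood for each hypothesis:
  Alerts: 0.492 × 0.1775 × 0.17 = 0.0148461
  Social: 0.274 × 0.14 × 0.05 = 0.001918
  Promotions: 0.06 × 0.16 × 0.068 = 0.0006528
  Newsletters: 0.174 × 0.469 × 0.04 = 0.00326424
Normalizing constant = 0.02068114.
P(Promotions | evidence) = 0.0006528 / 0.02068114 ≈ 0.032.

0.032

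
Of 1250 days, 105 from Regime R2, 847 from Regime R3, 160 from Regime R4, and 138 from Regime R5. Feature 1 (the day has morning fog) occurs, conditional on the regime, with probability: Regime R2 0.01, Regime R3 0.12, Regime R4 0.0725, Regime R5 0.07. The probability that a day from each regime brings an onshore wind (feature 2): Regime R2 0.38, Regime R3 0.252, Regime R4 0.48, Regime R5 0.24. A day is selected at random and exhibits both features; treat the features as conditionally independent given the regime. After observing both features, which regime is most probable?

By Bayes' rule, posterior ∝ prior × likelihood:
  Regime R2: 0.084 × 0.01 × 0.38 = 0.0003192
  Regime R3: 0.6776 × 0.12 × 0.252 = 0.020490624
  Regime R4: 0.128 × 0.0725 × 0.48 = 0.0044544
  Regime R5: 0.1104 × 0.07 × 0.24 = 0.00185472
Normalizing constant = 0.027118944.
Largest term belongs to Regime R3, so Regime R3 is most probable.

Regime R3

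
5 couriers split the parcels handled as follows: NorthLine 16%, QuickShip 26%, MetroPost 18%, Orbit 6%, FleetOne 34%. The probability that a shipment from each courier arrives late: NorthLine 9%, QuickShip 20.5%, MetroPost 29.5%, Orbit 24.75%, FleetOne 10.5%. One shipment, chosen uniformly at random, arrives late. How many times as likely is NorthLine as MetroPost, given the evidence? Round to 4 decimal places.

0.2712

By Bayes' rule, posterior ∝ prior × likelihood:
  NorthLine: 0.16 × 0.09 = 0.0144
  QuickShip: 0.26 × 0.205 = 0.0533
  MetroPost: 0.18 × 0.295 = 0.0531
  Orbit: 0.06 × 0.2475 = 0.01485
  FleetOne: 0.34 × 0.105 = 0.0357
Normalizing constant = 0.17135.
The ratio is 0.0144 / 0.0531 (the normalizer cancels) = 0.2712.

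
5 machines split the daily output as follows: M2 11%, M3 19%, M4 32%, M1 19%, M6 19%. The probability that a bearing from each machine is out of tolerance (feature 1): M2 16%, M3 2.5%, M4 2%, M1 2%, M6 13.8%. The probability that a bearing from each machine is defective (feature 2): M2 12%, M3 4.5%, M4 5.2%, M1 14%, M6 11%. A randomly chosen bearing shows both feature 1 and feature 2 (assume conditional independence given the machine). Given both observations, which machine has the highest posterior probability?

Unnormalized posteriors (prior × likelihood):
  M2: 0.11 × 0.16 × 0.12 = 0.002112
  M3: 0.19 × 0.025 × 0.045 = 0.00021375
  M4: 0.32 × 0.02 × 0.052 = 0.0003328
  M1: 0.19 × 0.02 × 0.14 = 0.000532
  M6: 0.19 × 0.138 × 0.11 = 0.0028842
Total = 0.00607475.
Largest term belongs to M6, so M6 is most probable.

M6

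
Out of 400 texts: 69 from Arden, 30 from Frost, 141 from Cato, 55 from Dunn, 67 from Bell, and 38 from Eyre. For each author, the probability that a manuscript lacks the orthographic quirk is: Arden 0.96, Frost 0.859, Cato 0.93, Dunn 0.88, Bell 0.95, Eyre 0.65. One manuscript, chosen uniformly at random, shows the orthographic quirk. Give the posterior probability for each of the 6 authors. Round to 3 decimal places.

Taking complements, P(quirk | each) = Arden 0.04, Frost 0.141, Cato 0.07, Dunn 0.12, Bell 0.05, Eyre 0.35.
Prior × likelihood for each hypothesis:
  Arden: 0.1725 × 0.04 = 0.0069
  Frost: 0.075 × 0.141 = 0.010575
  Cato: 0.3525 × 0.07 = 0.024675
  Dunn: 0.1375 × 0.12 = 0.0165
  Bell: 0.1675 × 0.05 = 0.008375
  Eyre: 0.095 × 0.35 = 0.03325
Sum = 0.100275.
P(Arden | quirk) = 0.0069/0.100275 ≈ 0.069
P(Frost | quirk) = 0.010575/0.100275 ≈ 0.105
P(Cato | quirk) = 0.024675/0.100275 ≈ 0.246
P(Dunn | quirk) = 0.0165/0.100275 ≈ 0.165
P(Bell | quirk) = 0.008375/0.100275 ≈ 0.084
P(Eyre | quirk) = 0.03325/0.100275 ≈ 0.332

Arden 0.069, Frost 0.105, Cato 0.246, Dunn 0.165, Bell 0.084, Eyre 0.332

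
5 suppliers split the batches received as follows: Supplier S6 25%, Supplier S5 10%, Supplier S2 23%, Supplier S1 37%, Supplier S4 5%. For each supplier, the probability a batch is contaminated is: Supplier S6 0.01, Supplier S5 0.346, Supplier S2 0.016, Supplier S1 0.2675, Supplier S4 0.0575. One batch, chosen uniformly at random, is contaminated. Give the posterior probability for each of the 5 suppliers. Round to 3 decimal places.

Supplier S6 0.018, Supplier S5 0.243, Supplier S2 0.026, Supplier S1 0.694, Supplier S4 0.020

Compute prior × likelihood for every hypothesis:
  Supplier S6: 0.25 × 0.01 = 0.0025
  Supplier S5: 0.1 × 0.346 = 0.0346
  Supplier S2: 0.23 × 0.016 = 0.00368
  Supplier S1: 0.37 × 0.2675 = 0.098975
  Supplier S4: 0.05 × 0.0575 = 0.002875
Sum = 0.14263.
P(Supplier S6 | contaminated) = 0.0025/0.14263 ≈ 0.018
P(Supplier S5 | contaminated) = 0.0346/0.14263 ≈ 0.243
P(Supplier S2 | contaminated) = 0.00368/0.14263 ≈ 0.026
P(Supplier S1 | contaminated) = 0.098975/0.14263 ≈ 0.694
P(Supplier S4 | contaminated) = 0.002875/0.14263 ≈ 0.020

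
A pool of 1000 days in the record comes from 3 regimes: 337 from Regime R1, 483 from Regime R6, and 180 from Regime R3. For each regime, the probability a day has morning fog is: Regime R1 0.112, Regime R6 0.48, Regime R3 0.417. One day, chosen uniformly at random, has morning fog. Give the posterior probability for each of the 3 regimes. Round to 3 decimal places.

Unnormalized posteriors (prior × likelihood):
  Regime R1: 0.337 × 0.112 = 0.037744
  Regime R6: 0.483 × 0.48 = 0.23184
  Regime R3: 0.18 × 0.417 = 0.07506
Normalizing constant = 0.344644.
P(Regime R1 | fog) = 0.037744/0.344644 ≈ 0.110
P(Regime R6 | fog) = 0.23184/0.344644 ≈ 0.673
P(Regime R3 | fog) = 0.07506/0.344644 ≈ 0.218
(Check: 0.110+0.673+0.218 = 1.001.)

Regime R1 0.110, Regime R6 0.673, Regime R3 0.218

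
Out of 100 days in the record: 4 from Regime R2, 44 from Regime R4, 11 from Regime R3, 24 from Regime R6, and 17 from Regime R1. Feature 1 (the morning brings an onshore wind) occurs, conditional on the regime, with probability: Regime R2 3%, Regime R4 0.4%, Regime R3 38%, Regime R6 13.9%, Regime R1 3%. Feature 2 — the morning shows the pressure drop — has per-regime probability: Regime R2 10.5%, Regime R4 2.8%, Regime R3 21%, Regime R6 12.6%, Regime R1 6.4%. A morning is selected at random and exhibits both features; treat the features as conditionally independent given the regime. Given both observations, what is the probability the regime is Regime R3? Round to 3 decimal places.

0.651

Compute prior × likelihood for every hypothesis:
  Regime R2: 0.04 × 0.03 × 0.105 = 0.000126
  Regime R4: 0.44 × 0.004 × 0.028 = 0.00004928
  Regime R3: 0.11 × 0.38 × 0.21 = 0.008778
  Regime R6: 0.24 × 0.139 × 0.126 = 0.00420336
  Regime R1: 0.17 × 0.03 × 0.064 = 0.0003264
Total = 0.01348304.
P(Regime R3 | evidence) = 0.008778 / 0.01348304 ≈ 0.651.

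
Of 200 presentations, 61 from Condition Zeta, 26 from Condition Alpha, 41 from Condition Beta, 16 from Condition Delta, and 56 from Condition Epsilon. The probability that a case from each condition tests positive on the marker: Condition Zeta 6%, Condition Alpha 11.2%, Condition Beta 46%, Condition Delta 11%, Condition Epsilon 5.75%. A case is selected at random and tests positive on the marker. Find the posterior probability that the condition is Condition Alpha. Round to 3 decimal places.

0.096

Prior × likelihood for each hypothesis:
  Condition Zeta: 0.305 × 0.06 = 0.0183
  Condition Alpha: 0.13 × 0.112 = 0.01456
  Condition Beta: 0.205 × 0.46 = 0.0943
  Condition Delta: 0.08 × 0.11 = 0.0088
  Condition Epsilon: 0.28 × 0.0575 = 0.0161
Normalizing constant = 0.15206.
P(Condition Alpha | evidence) = 0.01456 / 0.15206 ≈ 0.096.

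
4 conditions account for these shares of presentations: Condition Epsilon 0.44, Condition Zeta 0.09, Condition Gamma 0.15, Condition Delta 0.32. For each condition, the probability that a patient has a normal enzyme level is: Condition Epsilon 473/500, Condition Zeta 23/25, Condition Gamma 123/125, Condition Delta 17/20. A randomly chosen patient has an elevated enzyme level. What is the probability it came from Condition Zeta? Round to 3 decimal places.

0.088

Taking complements, P(elevated | each) = Condition Epsilon 0.054, Condition Zeta 0.08, Condition Gamma 0.016, Condition Delta 0.15.
Compute prior × likelihood for every hypothesis:
  Condition Epsilon: 0.44 × 0.054 = 0.02376
  Condition Zeta: 0.09 × 0.08 = 0.0072
  Condition Gamma: 0.15 × 0.016 = 0.0024
  Condition Delta: 0.32 × 0.15 = 0.048
Total = 0.08136.
P(Condition Zeta | evidence) = 0.0072 / 0.08136 ≈ 0.088.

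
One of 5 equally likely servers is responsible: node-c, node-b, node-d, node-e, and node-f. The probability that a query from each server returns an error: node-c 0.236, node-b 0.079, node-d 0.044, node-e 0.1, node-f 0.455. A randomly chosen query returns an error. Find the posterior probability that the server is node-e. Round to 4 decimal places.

Since the prior is uniform, the posterior is proportional to the likelihood:
  node-c: 0.236
  node-b: 0.079
  node-d: 0.044
  node-e: 0.1
  node-f: 0.455
Total = 0.914.
P(node-e | evidence) = 0.1 / 0.914 ≈ 0.1094.

0.1094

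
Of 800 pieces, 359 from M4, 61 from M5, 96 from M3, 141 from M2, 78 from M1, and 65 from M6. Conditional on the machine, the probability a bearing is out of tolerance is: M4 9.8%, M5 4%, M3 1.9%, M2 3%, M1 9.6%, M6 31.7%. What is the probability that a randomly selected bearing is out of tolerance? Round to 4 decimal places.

Unnormalized posteriors (prior × likelihood):
  M4: 0.44875 × 0.098 = 0.0439775
  M5: 0.07625 × 0.04 = 0.00305
  M3: 0.12 × 0.019 = 0.00228
  M2: 0.17625 × 0.03 = 0.0052875
  M1: 0.0975 × 0.096 = 0.00936
  M6: 0.08125 × 0.317 = 0.02575625
P(oversize) = 0.0439775 + 0.00305 + 0.00228 + 0.0052875 + 0.00936 + 0.02575625 = 0.08971125 → 0.0897.

0.0897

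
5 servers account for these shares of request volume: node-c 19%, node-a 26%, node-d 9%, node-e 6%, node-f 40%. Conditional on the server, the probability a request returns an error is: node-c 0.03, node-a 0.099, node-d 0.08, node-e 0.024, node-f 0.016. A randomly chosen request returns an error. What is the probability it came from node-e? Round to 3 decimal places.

0.031

By Bayes' rule, posterior ∝ prior × likelihood:
  node-c: 0.19 × 0.03 = 0.0057
  node-a: 0.26 × 0.099 = 0.02574
  node-d: 0.09 × 0.08 = 0.0072
  node-e: 0.06 × 0.024 = 0.00144
  node-f: 0.4 × 0.016 = 0.0064
Normalizing constant = 0.04648.
P(node-e | evidence) = 0.00144 / 0.04648 ≈ 0.031.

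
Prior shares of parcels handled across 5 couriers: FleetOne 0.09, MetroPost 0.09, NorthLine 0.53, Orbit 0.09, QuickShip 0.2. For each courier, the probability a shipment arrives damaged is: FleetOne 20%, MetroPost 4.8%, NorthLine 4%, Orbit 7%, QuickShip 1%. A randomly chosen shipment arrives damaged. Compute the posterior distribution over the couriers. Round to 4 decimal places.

FleetOne 0.3474, MetroPost 0.0834, NorthLine 0.4091, Orbit 0.1216, QuickShip 0.0386

By Bayes' rule, posterior ∝ prior × likelihood:
  FleetOne: 0.09 × 0.2 = 0.018
  MetroPost: 0.09 × 0.048 = 0.00432
  NorthLine: 0.53 × 0.04 = 0.0212
  Orbit: 0.09 × 0.07 = 0.0063
  QuickShip: 0.2 × 0.01 = 0.002
Normalizing constant = 0.05182.
P(FleetOne | damaged) = 0.018/0.05182 ≈ 0.3474
P(MetroPost | damaged) = 0.00432/0.05182 ≈ 0.0834
P(NorthLine | damaged) = 0.0212/0.05182 ≈ 0.4091
P(Orbit | damaged) = 0.0063/0.05182 ≈ 0.1216
P(QuickShip | damaged) = 0.002/0.05182 ≈ 0.0386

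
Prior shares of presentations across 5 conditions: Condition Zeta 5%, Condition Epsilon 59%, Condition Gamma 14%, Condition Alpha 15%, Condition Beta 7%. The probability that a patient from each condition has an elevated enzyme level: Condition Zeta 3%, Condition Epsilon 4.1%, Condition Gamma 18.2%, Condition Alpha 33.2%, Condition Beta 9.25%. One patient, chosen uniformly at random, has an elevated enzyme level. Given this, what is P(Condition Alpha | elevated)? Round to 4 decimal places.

Compute prior × likelihood for every hypothesis:
  Condition Zeta: 0.05 × 0.03 = 0.0015
  Condition Epsilon: 0.59 × 0.041 = 0.02419
  Condition Gamma: 0.14 × 0.182 = 0.02548
  Condition Alpha: 0.15 × 0.332 = 0.0498
  Condition Beta: 0.07 × 0.0925 = 0.006475
Normalizing constant = 0.107445.
P(Condition Alpha | evidence) = 0.0498 / 0.107445 ≈ 0.4635.

0.4635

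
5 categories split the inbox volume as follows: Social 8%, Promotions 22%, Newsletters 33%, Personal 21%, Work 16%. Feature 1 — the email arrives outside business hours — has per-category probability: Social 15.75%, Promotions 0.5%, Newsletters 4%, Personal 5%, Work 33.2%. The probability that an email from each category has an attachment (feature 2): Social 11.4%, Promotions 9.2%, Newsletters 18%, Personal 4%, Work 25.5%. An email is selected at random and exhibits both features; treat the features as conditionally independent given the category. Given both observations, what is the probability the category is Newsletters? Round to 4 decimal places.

0.1329

Prior × likelihood for each hypothesis:
  Social: 0.08 × 0.1575 × 0.114 = 0.0014364
  Promotions: 0.22 × 0.005 × 0.092 = 0.0001012
  Newsletters: 0.33 × 0.04 × 0.18 = 0.002376
  Personal: 0.21 × 0.05 × 0.04 = 0.00042
  Work: 0.16 × 0.332 × 0.255 = 0.0135456
Sum = 0.0178792.
P(Newsletters | evidence) = 0.002376 / 0.0178792 ≈ 0.1329.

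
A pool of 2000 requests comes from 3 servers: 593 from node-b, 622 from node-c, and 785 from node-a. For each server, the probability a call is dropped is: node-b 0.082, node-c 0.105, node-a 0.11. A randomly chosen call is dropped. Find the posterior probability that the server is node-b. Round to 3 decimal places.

0.243

Prior × likelihood for each hypothesis:
  node-b: 0.2965 × 0.082 = 0.024313
  node-c: 0.311 × 0.105 = 0.032655
  node-a: 0.3925 × 0.11 = 0.043175
Total = 0.100143.
P(node-b | evidence) = 0.024313 / 0.100143 ≈ 0.243.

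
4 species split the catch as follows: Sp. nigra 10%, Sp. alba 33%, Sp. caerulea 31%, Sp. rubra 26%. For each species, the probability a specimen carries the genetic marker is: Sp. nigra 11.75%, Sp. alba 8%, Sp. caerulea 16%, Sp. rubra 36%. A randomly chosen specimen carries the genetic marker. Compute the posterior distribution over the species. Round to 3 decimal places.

By Bayes' rule, posterior ∝ prior × likelihood:
  Sp. nigra: 0.1 × 0.1175 = 0.01175
  Sp. alba: 0.33 × 0.08 = 0.0264
  Sp. caerulea: 0.31 × 0.16 = 0.0496
  Sp. rubra: 0.26 × 0.36 = 0.0936
Total = 0.18135.
P(Sp. nigra | marker) = 0.01175/0.18135 ≈ 0.065
P(Sp. alba | marker) = 0.0264/0.18135 ≈ 0.146
P(Sp. caerulea | marker) = 0.0496/0.18135 ≈ 0.274
P(Sp. rubra | marker) = 0.0936/0.18135 ≈ 0.516

Sp. nigra 0.065, Sp. alba 0.146, Sp. caerulea 0.274, Sp. rubra 0.516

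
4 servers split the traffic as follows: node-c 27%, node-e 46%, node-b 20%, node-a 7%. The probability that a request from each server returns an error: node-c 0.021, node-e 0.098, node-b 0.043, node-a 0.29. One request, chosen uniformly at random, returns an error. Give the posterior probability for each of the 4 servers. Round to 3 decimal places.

node-c 0.071, node-e 0.566, node-b 0.108, node-a 0.255

Unnormalized posteriors (prior × likelihood):
  node-c: 0.27 × 0.021 = 0.00567
  node-e: 0.46 × 0.098 = 0.04508
  node-b: 0.2 × 0.043 = 0.0086
  node-a: 0.07 × 0.29 = 0.0203
Total = 0.07965.
P(node-c | error) = 0.00567/0.07965 ≈ 0.071
P(node-e | error) = 0.04508/0.07965 ≈ 0.566
P(node-b | error) = 0.0086/0.07965 ≈ 0.108
P(node-a | error) = 0.0203/0.07965 ≈ 0.255
(Check: 0.071+0.566+0.108+0.255 = 1.000.)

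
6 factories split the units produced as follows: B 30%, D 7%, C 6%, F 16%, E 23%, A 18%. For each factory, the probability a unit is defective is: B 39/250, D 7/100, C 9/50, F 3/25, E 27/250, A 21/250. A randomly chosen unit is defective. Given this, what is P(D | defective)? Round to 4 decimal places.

0.0403

Compute prior × likelihood for every hypothesis:
  B: 0.3 × 0.156 = 0.0468
  D: 0.07 × 0.07 = 0.0049
  C: 0.06 × 0.18 = 0.0108
  F: 0.16 × 0.12 = 0.0192
  E: 0.23 × 0.108 = 0.02484
  A: 0.18 × 0.084 = 0.01512
Sum = 0.12166.
P(D | evidence) = 0.0049 / 0.12166 ≈ 0.0403.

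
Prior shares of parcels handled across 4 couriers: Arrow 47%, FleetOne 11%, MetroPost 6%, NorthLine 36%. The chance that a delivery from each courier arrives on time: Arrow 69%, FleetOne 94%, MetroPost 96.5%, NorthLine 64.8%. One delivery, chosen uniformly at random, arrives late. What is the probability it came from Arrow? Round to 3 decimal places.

0.518

Taking complements, P(late | each) = Arrow 0.31, FleetOne 0.06, MetroPost 0.035, NorthLine 0.352.
Compute prior × likelihood for every hypothesis:
  Arrow: 0.47 × 0.31 = 0.1457
  FleetOne: 0.11 × 0.06 = 0.0066
  MetroPost: 0.06 × 0.035 = 0.0021
  NorthLine: 0.36 × 0.352 = 0.12672
Total = 0.28112.
P(Arrow | evidence) = 0.1457 / 0.28112 ≈ 0.518.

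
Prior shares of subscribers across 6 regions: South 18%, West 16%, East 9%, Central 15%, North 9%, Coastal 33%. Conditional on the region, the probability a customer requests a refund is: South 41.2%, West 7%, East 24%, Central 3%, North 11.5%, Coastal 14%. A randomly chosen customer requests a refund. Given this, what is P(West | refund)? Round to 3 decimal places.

0.067

Prior × likelihood for each hypothesis:
  South: 0.18 × 0.412 = 0.07416
  West: 0.16 × 0.07 = 0.0112
  East: 0.09 × 0.24 = 0.0216
  Central: 0.15 × 0.03 = 0.0045
  North: 0.09 × 0.115 = 0.01035
  Coastal: 0.33 × 0.14 = 0.0462
Total = 0.16801.
P(West | evidence) = 0.0112 / 0.16801 ≈ 0.067.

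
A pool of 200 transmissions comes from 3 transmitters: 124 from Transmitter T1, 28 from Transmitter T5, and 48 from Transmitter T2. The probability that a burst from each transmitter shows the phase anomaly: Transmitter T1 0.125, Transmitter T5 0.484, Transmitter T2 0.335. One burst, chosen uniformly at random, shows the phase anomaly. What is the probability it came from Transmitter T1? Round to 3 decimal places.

Prior × likelihood for each hypothesis:
  Transmitter T1: 0.62 × 0.125 = 0.0775
  Transmitter T5: 0.14 × 0.484 = 0.06776
  Transmitter T2: 0.24 × 0.335 = 0.0804
Sum = 0.22566.
P(Transmitter T1 | evidence) = 0.0775 / 0.22566 ≈ 0.343.

0.343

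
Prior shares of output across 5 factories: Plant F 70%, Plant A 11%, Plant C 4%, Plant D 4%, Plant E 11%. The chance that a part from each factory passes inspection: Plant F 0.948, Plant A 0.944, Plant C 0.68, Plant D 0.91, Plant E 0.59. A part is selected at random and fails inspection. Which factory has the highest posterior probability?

Plant E

Taking complements, P(nonconforming | each) = Plant F 0.052, Plant A 0.056, Plant C 0.32, Plant D 0.09, Plant E 0.41.
Compute prior × likelihood for every hypothesis:
  Plant F: 0.7 × 0.052 = 0.0364
  Plant A: 0.11 × 0.056 = 0.00616
  Plant C: 0.04 × 0.32 = 0.0128
  Plant D: 0.04 × 0.09 = 0.0036
  Plant E: 0.11 × 0.41 = 0.0451
Normalizing constant = 0.10406.
Largest term belongs to Plant E, so Plant E is most probable.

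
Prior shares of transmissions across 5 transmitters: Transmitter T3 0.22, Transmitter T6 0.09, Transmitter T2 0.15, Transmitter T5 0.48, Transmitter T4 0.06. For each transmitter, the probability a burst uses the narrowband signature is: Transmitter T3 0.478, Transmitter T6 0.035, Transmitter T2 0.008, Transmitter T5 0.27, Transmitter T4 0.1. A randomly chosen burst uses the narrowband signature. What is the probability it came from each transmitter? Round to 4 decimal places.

Unnormalized posteriors (prior × likelihood):
  Transmitter T3: 0.22 × 0.478 = 0.10516
  Transmitter T6: 0.09 × 0.035 = 0.00315
  Transmitter T2: 0.15 × 0.008 = 0.0012
  Transmitter T5: 0.48 × 0.27 = 0.1296
  Transmitter T4: 0.06 × 0.1 = 0.006
Normalizing constant = 0.24511.
P(Transmitter T3 | narrowband) = 0.10516/0.24511 ≈ 0.4290
P(Transmitter T6 | narrowband) = 0.00315/0.24511 ≈ 0.0129
P(Transmitter T2 | narrowband) = 0.0012/0.24511 ≈ 0.0049
P(Transmitter T5 | narrowband) = 0.1296/0.24511 ≈ 0.5287
P(Transmitter T4 | narrowband) = 0.006/0.24511 ≈ 0.0245

Transmitter T3 0.4290, Transmitter T6 0.0129, Transmitter T2 0.0049, Transmitter T5 0.5287, Transmitter T4 0.0245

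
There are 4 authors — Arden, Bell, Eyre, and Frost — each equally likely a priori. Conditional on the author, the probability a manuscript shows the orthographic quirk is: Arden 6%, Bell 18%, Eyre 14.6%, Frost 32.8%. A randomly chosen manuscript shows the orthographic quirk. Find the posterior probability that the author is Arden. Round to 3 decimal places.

Since the prior is uniform, the posterior is proportional to the likelihood:
  Arden: 0.06
  Bell: 0.18
  Eyre: 0.146
  Frost: 0.328
Sum = 0.714.
P(Arden | evidence) = 0.06 / 0.714 ≈ 0.084.

0.084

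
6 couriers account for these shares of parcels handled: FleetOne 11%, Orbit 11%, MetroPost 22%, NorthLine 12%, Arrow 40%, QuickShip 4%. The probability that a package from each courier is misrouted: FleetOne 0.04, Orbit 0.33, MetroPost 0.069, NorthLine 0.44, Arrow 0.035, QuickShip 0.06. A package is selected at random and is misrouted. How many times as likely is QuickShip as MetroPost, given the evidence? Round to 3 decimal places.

0.158

By Bayes' rule, posterior ∝ prior × likelihood:
  FleetOne: 0.11 × 0.04 = 0.0044
  Orbit: 0.11 × 0.33 = 0.0363
  MetroPost: 0.22 × 0.069 = 0.01518
  NorthLine: 0.12 × 0.44 = 0.0528
  Arrow: 0.4 × 0.035 = 0.014
  QuickShip: 0.04 × 0.06 = 0.0024
Normalizing constant = 0.12508.
The ratio is 0.0024 / 0.01518 (the normalizer cancels) = 0.158.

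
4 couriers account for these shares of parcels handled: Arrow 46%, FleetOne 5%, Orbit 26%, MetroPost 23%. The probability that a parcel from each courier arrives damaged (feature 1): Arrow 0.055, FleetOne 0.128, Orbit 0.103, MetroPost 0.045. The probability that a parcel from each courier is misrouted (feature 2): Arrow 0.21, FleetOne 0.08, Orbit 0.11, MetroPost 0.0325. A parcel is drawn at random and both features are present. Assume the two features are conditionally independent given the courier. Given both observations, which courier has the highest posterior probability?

Arrow

Unnormalized posteriors (prior × likelihood):
  Arrow: 0.46 × 0.055 × 0.21 = 0.005313
  FleetOne: 0.05 × 0.128 × 0.08 = 0.000512
  Orbit: 0.26 × 0.103 × 0.11 = 0.0029458
  MetroPost: 0.23 × 0.045 × 0.0325 = 0.000336375
Total = 0.009107175.
Largest term belongs to Arrow, so Arrow is most probable.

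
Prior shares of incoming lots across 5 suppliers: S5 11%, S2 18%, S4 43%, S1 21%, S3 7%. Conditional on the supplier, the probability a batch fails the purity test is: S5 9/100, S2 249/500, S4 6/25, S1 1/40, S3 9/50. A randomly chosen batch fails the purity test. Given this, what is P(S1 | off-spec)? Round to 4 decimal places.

0.0238

Prior × likelihood for each hypothesis:
  S5: 0.11 × 0.09 = 0.0099
  S2: 0.18 × 0.498 = 0.08964
  S4: 0.43 × 0.24 = 0.1032
  S1: 0.21 × 0.025 = 0.00525
  S3: 0.07 × 0.18 = 0.0126
Total = 0.22059.
P(S1 | evidence) = 0.00525 / 0.22059 ≈ 0.0238.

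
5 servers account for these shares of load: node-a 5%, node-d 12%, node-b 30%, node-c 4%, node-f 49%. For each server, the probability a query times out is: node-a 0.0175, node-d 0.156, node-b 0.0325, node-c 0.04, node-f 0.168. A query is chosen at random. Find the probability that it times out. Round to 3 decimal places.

0.113

Prior × likelihood for each hypothesis:
  node-a: 0.05 × 0.0175 = 0.000875
  node-d: 0.12 × 0.156 = 0.01872
  node-b: 0.3 × 0.0325 = 0.00975
  node-c: 0.04 × 0.04 = 0.0016
  node-f: 0.49 × 0.168 = 0.08232
P(timeout) = 0.000875 + 0.01872 + 0.00975 + 0.0016 + 0.08232 = 0.113265 → 0.113.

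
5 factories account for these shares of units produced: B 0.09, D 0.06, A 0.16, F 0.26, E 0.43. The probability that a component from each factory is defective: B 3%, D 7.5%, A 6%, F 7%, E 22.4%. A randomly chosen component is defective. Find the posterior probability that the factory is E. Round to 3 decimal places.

Prior × likelihood for each hypothesis:
  B: 0.09 × 0.03 = 0.0027
  D: 0.06 × 0.075 = 0.0045
  A: 0.16 × 0.06 = 0.0096
  F: 0.26 × 0.07 = 0.0182
  E: 0.43 × 0.224 = 0.09632
Sum = 0.13132.
P(E | evidence) = 0.09632 / 0.13132 ≈ 0.733.

0.733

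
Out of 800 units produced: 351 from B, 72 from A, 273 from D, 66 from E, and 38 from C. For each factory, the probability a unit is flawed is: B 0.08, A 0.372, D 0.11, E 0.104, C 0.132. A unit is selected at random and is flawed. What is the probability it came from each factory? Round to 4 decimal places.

Unnormalized posteriors (prior × likelihood):
  B: 0.43875 × 0.08 = 0.0351
  A: 0.09 × 0.372 = 0.03348
  D: 0.34125 × 0.11 = 0.0375375
  E: 0.0825 × 0.104 = 0.00858
  C: 0.0475 × 0.132 = 0.00627
Total = 0.1209675.
P(B | flawed) = 0.0351/0.1209675 ≈ 0.2902
P(A | flawed) = 0.03348/0.1209675 ≈ 0.2768
P(D | flawed) = 0.0375375/0.1209675 ≈ 0.3103
P(E | flawed) = 0.00858/0.1209675 ≈ 0.0709
P(C | flawed) = 0.00627/0.1209675 ≈ 0.0518
(Check: 0.2902+0.2768+0.3103+0.0709+0.0518 = 1.0000.)

B 0.2902, A 0.2768, D 0.3103, E 0.0709, C 0.0518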